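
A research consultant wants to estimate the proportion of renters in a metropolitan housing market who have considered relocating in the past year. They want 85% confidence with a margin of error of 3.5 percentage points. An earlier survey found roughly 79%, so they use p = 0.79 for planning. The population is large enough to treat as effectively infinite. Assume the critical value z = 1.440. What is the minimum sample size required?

With p = 0.79, p(1−p) = 0.1659.
n = z²·p(1−p)/E² = 1.440² × 0.1659 / 0.035² = 2.0736 × 0.1659 / 0.001225 ≈ 280.82.
Rounding up gives n = 281.

281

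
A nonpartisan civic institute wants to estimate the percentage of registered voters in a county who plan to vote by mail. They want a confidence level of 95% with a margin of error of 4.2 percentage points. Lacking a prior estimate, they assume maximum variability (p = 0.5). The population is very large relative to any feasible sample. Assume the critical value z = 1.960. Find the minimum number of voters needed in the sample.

545

With p = 0.5, p(1−p) = 0.25.
n = z²·p(1−p)/E² = 1.960² × 0.2500 / 0.042² = 3.8416 × 0.2500 / 0.001764 ≈ 544.44.
Rounding up gives n = 545.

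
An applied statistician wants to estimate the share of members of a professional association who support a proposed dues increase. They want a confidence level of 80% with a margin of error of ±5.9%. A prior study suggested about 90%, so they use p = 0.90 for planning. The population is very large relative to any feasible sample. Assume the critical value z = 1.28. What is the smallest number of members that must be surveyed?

With p = 0.90, p(1−p) = 0.0900.
n = z²·p(1−p)/E² = 1.28² × 0.0900 / 0.059² = 1.6384 × 0.0900 / 0.003481 ≈ 42.36.
Rounding up gives n = 43.

43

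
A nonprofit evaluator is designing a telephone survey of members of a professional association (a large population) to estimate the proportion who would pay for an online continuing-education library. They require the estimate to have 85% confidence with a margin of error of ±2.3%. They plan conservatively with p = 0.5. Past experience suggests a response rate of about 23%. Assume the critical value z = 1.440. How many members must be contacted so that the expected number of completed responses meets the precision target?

4261

Completed interviews needed: n₀ = 1.440² × 0.2500 / 0.023² ≈ 979.96 → 980.
At a 23% response rate, contacts needed = 980 / 0.23 ≈ 4260.87 → 4261.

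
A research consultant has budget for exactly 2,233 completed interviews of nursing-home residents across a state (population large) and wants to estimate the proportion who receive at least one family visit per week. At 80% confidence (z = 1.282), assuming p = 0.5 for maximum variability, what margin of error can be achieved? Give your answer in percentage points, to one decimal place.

SE(p̂) = √[p(1−p)/n] = √[0.2500/2233] = 0.01058.
E = z × SE = 1.282 × 0.01058 = 0.01356, or 1.4 percentage points.

1.4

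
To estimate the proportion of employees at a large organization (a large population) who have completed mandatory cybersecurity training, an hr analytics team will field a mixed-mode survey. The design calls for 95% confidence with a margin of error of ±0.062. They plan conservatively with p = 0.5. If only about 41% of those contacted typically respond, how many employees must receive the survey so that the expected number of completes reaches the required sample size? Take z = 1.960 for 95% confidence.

Completed interviews needed: n₀ = 1.960² × 0.2500 / 0.062² ≈ 249.84 → 250.
At a 41% response rate, contacts needed = 250 / 0.41 ≈ 609.76 → 610.

610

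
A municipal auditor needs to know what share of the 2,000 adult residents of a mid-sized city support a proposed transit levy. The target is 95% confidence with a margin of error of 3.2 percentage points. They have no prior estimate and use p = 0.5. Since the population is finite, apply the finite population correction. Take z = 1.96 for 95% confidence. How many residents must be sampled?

639

Unadjusted: n₀ = 1.96² × 0.50 × 0.50 / 0.032² ≈ 937.89, so n₀ = 938.
Finite population correction with N = 2,000: n = n₀ / (1 + (n₀−1)/N) = 938 / (1 + 937/2000) = 938 / 1.4685 ≈ 638.75.
Rounding up, n = 639.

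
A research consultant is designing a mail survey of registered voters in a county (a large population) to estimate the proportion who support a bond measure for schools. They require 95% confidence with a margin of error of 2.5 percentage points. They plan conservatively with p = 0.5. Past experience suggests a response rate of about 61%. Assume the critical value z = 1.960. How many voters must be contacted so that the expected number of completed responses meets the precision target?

Completed interviews needed: n₀ = 1.960² × 0.2500 / 0.025² ≈ 1536.64 → 1537.
At a 61% response rate, contacts needed = 1537 / 0.61 ≈ 2519.67 → 2520.

2520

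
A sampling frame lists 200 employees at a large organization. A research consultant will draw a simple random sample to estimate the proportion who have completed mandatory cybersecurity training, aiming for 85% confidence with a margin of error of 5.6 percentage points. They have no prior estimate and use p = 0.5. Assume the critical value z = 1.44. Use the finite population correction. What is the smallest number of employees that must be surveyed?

91

Unadjusted: n₀ = 1.44² × 0.50 × 0.50 / 0.056² ≈ 165.31, so n₀ = 166.
Finite population correction with N = 200: n = n₀ / (1 + (n₀−1)/N) = 166 / (1 + 165/200) = 166 / 1.8250 ≈ 90.96.
Rounding up, n = 91.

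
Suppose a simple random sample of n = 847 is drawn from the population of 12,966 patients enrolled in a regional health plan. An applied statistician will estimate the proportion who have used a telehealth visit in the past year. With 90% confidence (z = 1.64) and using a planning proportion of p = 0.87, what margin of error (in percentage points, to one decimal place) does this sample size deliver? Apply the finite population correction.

1.8

Finite-population factor: (N−n)/(N−1) = (12966−847)/(12966−1) = 0.9347.
SE(p̂) = √[p(1−p)/n · (N−n)/(N−1)] = √[0.1131/847 × 0.9347] = 0.01117.
E = z × SE = 1.64 × 0.01117 = 0.01832 ≈ 1.8 percentage points.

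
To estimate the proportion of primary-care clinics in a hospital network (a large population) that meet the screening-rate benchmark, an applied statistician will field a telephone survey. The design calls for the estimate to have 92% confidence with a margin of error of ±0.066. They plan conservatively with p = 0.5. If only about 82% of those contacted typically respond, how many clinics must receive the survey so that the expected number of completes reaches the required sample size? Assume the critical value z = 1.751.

Completed interviews needed: n₀ = 1.751² × 0.2500 / 0.066² ≈ 175.96 → 176.
At an 82% response rate, contacts needed = 176 / 0.82 ≈ 214.63 → 215.

215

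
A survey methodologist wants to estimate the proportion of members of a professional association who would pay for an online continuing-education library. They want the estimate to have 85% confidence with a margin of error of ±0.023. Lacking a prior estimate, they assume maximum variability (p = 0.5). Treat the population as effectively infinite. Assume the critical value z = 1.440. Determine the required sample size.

980

With p = 0.5, p(1−p) = 0.25.
n = z²·p(1−p)/E² = 1.440² × 0.2500 / 0.023² = 2.0736 × 0.2500 / 0.000529 ≈ 979.96.
Rounding up gives n = 980.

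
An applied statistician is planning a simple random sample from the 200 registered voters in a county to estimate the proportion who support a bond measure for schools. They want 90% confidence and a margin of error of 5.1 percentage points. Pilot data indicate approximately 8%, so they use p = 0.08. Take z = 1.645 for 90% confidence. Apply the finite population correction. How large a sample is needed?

56

Unadjusted: n₀ = 1.645² × 0.08 × 0.92 / 0.051² ≈ 76.57, so n₀ = 77.
Finite population correction with N = 200: n = n₀ / (1 + (n₀−1)/N) = 77 / (1 + 76/200) = 77 / 1.3800 ≈ 55.80.
Rounding up, n = 56.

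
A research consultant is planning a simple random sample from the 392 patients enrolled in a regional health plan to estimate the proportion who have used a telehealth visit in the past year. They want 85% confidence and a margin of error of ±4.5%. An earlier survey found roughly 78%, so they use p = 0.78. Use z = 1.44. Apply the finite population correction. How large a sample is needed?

Unadjusted: n₀ = 1.44² × 0.78 × 0.22 / 0.045² ≈ 175.72, so n₀ = 176.
Finite population correction with N = 392: n = n₀ / (1 + (n₀−1)/N) = 176 / (1 + 175/392) = 176 / 1.4464 ≈ 121.68.
Rounding up, n = 122.

122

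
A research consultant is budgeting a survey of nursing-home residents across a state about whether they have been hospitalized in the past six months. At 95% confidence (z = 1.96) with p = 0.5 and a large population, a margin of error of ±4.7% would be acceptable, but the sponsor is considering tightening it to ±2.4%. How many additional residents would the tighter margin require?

At ±4.7%: n = 1.96² × 0.2500 / 0.047² ≈ 434.77 → 435.
At ±2.4%: n = 1.96² × 0.2500 / 0.024² ≈ 1667.36 → 1668.
Additional respondents: 1668 − 435 = 1233.

1233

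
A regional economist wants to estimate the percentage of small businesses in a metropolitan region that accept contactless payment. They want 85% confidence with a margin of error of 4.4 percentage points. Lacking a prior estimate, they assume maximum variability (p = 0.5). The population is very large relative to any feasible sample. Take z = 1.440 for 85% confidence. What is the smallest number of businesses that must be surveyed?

268

With p = 0.5, p(1−p) = 0.25.
n = z²·p(1−p)/E² = 1.440² × 0.2500 / 0.044² = 2.0736 × 0.2500 / 0.001936 ≈ 267.77.
Rounding up gives n = 268.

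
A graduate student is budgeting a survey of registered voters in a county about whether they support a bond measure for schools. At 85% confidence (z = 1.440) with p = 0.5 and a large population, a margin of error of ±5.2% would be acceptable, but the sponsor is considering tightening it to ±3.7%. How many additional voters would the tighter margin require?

At ±5.2%: n = 1.440² × 0.2500 / 0.052² ≈ 191.72 → 192.
At ±3.7%: n = 1.440² × 0.2500 / 0.037² ≈ 378.67 → 379.
Additional respondents: 379 − 192 = 187.

187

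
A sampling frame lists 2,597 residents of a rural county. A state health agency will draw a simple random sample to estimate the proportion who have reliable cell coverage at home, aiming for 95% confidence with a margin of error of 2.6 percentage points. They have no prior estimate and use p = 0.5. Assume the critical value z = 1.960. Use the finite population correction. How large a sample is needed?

Unadjusted: n₀ = 1.960² × 0.50 × 0.50 / 0.026² ≈ 1420.71, so n₀ = 1421.
Finite population correction with N = 2,597: n = n₀ / (1 + (n₀−1)/N) = 1421 / (1 + 1420/2597) = 1421 / 1.5468 ≈ 918.68.
Rounding up, n = 919.

919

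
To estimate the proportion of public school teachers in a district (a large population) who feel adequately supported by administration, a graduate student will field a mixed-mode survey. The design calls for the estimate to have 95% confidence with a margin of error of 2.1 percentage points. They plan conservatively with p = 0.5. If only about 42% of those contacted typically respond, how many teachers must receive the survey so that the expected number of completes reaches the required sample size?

5186

For 95% confidence, z = 1.960.
Completed interviews needed: n₀ = 1.960² × 0.2500 / 0.021² ≈ 2177.78 → 2178.
At a 42% response rate, contacts needed = 2178 / 0.42 ≈ 5185.71 → 5186.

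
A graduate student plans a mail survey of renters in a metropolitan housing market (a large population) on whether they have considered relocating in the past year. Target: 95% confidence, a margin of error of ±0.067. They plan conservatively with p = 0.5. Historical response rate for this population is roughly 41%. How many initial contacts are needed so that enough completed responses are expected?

For 95% confidence, z = 1.960.
Completed interviews needed: n₀ = 1.960² × 0.2500 / 0.067² ≈ 213.95 → 214.
At a 41% response rate, contacts needed = 214 / 0.41 ≈ 521.95 → 522.

522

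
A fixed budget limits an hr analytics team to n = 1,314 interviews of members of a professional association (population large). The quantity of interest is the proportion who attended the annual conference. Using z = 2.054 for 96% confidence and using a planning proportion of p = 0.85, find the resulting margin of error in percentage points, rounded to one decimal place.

2.0

SE(p̂) = √[p(1−p)/n] = √[0.1275/1314] = 0.00985.
E = z × SE = 2.054 × 0.00985 = 0.02023, or 2.0 percentage points.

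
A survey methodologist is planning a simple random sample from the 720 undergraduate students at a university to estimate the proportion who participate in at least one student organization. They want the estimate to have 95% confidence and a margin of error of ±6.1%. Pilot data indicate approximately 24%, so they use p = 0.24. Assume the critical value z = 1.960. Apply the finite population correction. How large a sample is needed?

150

Unadjusted: n₀ = 1.960² × 0.24 × 0.76 / 0.061² ≈ 188.31, so n₀ = 189.
Finite population correction with N = 720: n = n₀ / (1 + (n₀−1)/N) = 189 / (1 + 188/720) = 189 / 1.2611 ≈ 149.87.
Rounding up, n = 150.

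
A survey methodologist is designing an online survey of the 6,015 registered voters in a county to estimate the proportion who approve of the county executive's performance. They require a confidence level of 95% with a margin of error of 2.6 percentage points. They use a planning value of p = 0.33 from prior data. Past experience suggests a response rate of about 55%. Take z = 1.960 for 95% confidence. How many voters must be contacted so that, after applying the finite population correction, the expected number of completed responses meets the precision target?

1891

Completed interviews needed (unadjusted): n₀ = 1.960² × 0.2211 / 0.026² ≈ 1256.48 → 1257.
FPC for N = 6,015: n = 1257 / (1 + 1256/6015) = 1257 / 1.2088 ≈ 1039.86 → 1040.
At a 55% response rate, contacts needed = 1040 / 0.55 ≈ 1890.91 → 1891.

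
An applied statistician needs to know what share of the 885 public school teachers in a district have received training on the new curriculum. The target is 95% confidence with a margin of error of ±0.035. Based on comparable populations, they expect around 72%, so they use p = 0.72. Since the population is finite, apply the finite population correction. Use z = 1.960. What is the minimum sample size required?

Unadjusted: n₀ = 1.960² × 0.72 × 0.28 / 0.035² ≈ 632.22, so n₀ = 633.
Finite population correction with N = 885: n = n₀ / (1 + (n₀−1)/N) = 633 / (1 + 632/885) = 633 / 1.7141 ≈ 369.28.
Rounding up, n = 370.

370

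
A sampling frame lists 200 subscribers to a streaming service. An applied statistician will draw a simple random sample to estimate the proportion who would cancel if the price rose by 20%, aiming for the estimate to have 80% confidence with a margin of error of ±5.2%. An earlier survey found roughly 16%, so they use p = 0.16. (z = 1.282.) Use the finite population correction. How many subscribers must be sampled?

59

Unadjusted: n₀ = 1.282² × 0.16 × 0.84 / 0.052² ≈ 81.69, so n₀ = 82.
Finite population correction with N = 200: n = n₀ / (1 + (n₀−1)/N) = 82 / (1 + 81/200) = 82 / 1.4050 ≈ 58.36.
Rounding up, n = 59.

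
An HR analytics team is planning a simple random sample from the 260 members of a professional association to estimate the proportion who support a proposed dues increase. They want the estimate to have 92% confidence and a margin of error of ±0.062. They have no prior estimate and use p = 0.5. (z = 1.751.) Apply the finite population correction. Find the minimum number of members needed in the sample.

114

Unadjusted: n₀ = 1.751² × 0.50 × 0.50 / 0.062² ≈ 199.40, so n₀ = 200.
Finite population correction with N = 260: n = n₀ / (1 + (n₀−1)/N) = 200 / (1 + 199/260) = 200 / 1.7654 ≈ 113.29.
Rounding up, n = 114.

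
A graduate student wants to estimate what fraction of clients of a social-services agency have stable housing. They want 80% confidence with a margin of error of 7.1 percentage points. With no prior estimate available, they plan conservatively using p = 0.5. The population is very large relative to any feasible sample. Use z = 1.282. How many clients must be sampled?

With p = 0.5, p(1−p) = 0.25.
n = z²·p(1−p)/E² = 1.282² × 0.2500 / 0.071² = 1.6435 × 0.2500 / 0.005041 ≈ 81.51.
Rounding up gives n = 82.

82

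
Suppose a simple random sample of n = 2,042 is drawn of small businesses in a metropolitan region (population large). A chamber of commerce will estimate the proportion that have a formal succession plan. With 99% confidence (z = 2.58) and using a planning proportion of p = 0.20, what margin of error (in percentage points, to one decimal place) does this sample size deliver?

SE(p̂) = √[p(1−p)/n] = √[0.1600/2042] = 0.00885.
E = z × SE = 2.58 × 0.00885 = 0.02284, or 2.3 percentage points.

2.3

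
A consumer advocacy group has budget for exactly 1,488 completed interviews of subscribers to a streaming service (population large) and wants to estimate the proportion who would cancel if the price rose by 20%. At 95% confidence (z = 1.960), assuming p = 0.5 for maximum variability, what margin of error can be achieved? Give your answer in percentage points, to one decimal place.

2.5

SE(p̂) = √[p(1−p)/n] = √[0.2500/1488] = 0.01296.
E = z × SE = 1.960 × 0.01296 = 0.02541, or 2.5 percentage points.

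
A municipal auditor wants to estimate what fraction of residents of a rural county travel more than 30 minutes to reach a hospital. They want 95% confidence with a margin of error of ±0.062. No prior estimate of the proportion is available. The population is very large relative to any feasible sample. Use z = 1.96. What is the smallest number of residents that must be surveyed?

250

With no prior estimate, use p = 0.5, giving p(1−p) = 0.25.
n = z²·p(1−p)/E² = 1.96² × 0.2500 / 0.062² = 3.8416 × 0.2500 / 0.003844 ≈ 249.84.
Rounding up gives n = 250.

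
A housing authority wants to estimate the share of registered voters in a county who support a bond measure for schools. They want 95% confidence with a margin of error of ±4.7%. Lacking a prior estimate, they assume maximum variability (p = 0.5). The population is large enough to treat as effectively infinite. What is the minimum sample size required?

435

For 95% confidence, z = 1.96.
With p = 0.5, p(1−p) = 0.25.
n = z²·p(1−p)/E² = 1.96² × 0.2500 / 0.047² = 3.8416 × 0.2500 / 0.002209 ≈ 434.77.
Rounding up gives n = 435.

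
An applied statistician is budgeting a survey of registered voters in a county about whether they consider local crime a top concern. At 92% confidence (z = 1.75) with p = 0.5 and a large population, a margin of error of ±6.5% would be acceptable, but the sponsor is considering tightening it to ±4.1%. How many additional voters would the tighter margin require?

274

At ±6.5%: n = 1.75² × 0.2500 / 0.065² ≈ 181.21 → 182.
At ±4.1%: n = 1.75² × 0.2500 / 0.041² ≈ 455.46 → 456.
Additional respondents: 456 − 182 = 274.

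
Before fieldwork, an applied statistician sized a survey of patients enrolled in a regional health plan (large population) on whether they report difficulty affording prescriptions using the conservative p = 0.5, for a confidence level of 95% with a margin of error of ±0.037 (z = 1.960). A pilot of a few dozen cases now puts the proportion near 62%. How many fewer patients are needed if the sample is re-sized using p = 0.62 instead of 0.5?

Conservative (p = 0.5): n = 1.960² × 0.25 / 0.037² ≈ 701.53 → 702.
Using p = 0.62: p(1−p) = 0.2356, so n = 1.960² × 0.2356 / 0.037² ≈ 661.13 → 662.
Reduction: 702 − 662 = 40.

40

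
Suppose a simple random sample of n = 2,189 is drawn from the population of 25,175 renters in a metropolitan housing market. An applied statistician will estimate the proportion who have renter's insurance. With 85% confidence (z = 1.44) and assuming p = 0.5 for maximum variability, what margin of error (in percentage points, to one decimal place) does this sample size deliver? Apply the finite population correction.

Finite-population factor: (N−n)/(N−1) = (25175−2189)/(25175−1) = 0.9131.
SE(p̂) = √[p(1−p)/n · (N−n)/(N−1)] = √[0.2500/2189 × 0.9131] = 0.01021.
E = z × SE = 1.44 × 0.01021 = 0.01471 ≈ 1.5 percentage points.

1.5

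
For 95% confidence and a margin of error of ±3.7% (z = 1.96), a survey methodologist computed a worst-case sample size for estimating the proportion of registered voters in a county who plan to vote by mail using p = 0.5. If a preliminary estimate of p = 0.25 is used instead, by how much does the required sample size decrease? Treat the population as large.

Conservative (p = 0.5): n = 1.96² × 0.25 / 0.037² ≈ 701.53 → 702.
Using p = 0.25: p(1−p) = 0.1875, so n = 1.96² × 0.1875 / 0.037² ≈ 526.15 → 527.
Reduction: 702 − 527 = 175.

175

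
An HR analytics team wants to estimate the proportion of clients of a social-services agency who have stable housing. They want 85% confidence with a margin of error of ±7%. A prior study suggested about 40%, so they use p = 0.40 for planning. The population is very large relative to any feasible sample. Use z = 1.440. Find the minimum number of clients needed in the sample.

With p = 0.40, p(1−p) = 0.2400.
n = z²·p(1−p)/E² = 1.440² × 0.2400 / 0.070² = 2.0736 × 0.2400 / 0.004900 ≈ 101.56.
Rounding up gives n = 102.

102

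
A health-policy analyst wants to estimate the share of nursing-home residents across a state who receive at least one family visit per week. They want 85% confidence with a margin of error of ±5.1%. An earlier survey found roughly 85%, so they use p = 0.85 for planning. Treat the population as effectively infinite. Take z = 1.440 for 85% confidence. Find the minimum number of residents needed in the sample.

102

With p = 0.85, p(1−p) = 0.1275.
n = z²·p(1−p)/E² = 1.440² × 0.1275 / 0.051² = 2.0736 × 0.1275 / 0.002601 ≈ 101.65.
Rounding up gives n = 102.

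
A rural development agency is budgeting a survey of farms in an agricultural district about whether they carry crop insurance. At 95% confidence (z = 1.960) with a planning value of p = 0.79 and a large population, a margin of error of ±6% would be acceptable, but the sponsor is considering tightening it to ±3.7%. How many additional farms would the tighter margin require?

At ±6%: n = 1.960² × 0.1659 / 0.060² ≈ 177.03 → 178.
At ±3.7%: n = 1.960² × 0.1659 / 0.037² ≈ 465.54 → 466.
Additional respondents: 466 − 178 = 288.

288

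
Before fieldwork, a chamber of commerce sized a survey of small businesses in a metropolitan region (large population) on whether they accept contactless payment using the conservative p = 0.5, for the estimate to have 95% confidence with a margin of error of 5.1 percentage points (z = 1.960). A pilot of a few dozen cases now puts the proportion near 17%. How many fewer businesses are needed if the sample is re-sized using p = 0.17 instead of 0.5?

Conservative (p = 0.5): n = 1.960² × 0.25 / 0.051² ≈ 369.24 → 370.
Using p = 0.17: p(1−p) = 0.1411, so n = 1.960² × 0.1411 / 0.051² ≈ 208.40 → 209.
Reduction: 370 − 209 = 161.

161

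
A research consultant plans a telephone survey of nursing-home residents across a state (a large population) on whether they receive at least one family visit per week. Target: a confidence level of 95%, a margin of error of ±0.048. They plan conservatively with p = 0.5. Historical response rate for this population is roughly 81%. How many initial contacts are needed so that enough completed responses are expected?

For 95% confidence, z = 1.960.
Completed interviews needed: n₀ = 1.960² × 0.2500 / 0.048² ≈ 416.84 → 417.
At an 81% response rate, contacts needed = 417 / 0.81 ≈ 514.81 → 515.

515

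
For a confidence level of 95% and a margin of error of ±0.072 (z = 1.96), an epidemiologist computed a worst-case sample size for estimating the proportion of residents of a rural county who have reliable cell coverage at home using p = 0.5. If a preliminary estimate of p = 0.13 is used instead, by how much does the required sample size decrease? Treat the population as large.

102

Conservative (p = 0.5): n = 1.96² × 0.25 / 0.072² ≈ 185.26 → 186.
Using p = 0.13: p(1−p) = 0.1131, so n = 1.96² × 0.1131 / 0.072² ≈ 83.81 → 84.
Reduction: 186 − 84 = 102.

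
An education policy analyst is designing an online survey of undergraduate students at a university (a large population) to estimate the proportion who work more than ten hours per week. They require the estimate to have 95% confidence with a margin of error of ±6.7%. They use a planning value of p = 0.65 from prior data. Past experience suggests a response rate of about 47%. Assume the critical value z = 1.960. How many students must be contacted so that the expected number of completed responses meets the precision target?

415

Completed interviews needed: n₀ = 1.960² × 0.2275 / 0.067² ≈ 194.69 → 195.
At a 47% response rate, contacts needed = 195 / 0.47 ≈ 414.89 → 415.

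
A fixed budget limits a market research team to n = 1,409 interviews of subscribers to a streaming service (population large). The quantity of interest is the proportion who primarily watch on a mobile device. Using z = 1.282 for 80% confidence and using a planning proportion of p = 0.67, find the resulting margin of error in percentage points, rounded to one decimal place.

SE(p̂) = √[p(1−p)/n] = √[0.2211/1409] = 0.01253.
E = z × SE = 1.282 × 0.01253 = 0.01606, or 1.6 percentage points.

1.6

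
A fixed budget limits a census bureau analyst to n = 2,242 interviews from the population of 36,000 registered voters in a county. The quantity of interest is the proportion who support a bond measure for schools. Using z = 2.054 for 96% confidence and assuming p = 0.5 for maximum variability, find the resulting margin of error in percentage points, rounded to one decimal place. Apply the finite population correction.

Finite-population factor: (N−n)/(N−1) = (36000−2242)/(36000−1) = 0.9377.
SE(p̂) = √[p(1−p)/n · (N−n)/(N−1)] = √[0.2500/2242 × 0.9377] = 0.01023.
E = z × SE = 2.054 × 0.01023 = 0.02100 ≈ 2.1 percentage points.

2.1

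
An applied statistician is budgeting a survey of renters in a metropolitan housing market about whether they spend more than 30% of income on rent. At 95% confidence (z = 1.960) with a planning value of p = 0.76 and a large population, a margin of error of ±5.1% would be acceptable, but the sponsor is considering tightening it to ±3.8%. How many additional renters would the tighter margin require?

216

At ±5.1%: n = 1.960² × 0.1824 / 0.051² ≈ 269.40 → 270.
At ±3.8%: n = 1.960² × 0.1824 / 0.038² ≈ 485.25 → 486.
Additional respondents: 486 − 270 = 216.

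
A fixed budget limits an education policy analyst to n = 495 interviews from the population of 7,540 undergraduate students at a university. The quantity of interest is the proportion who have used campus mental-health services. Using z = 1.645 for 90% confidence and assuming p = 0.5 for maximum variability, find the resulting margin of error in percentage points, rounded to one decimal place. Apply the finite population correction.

3.6

Finite-population factor: (N−n)/(N−1) = (7540−495)/(7540−1) = 0.9345.
SE(p̂) = √[p(1−p)/n · (N−n)/(N−1)] = √[0.2500/495 × 0.9345] = 0.02172.
E = z × SE = 1.645 × 0.02172 = 0.03574 ≈ 3.6 percentage points.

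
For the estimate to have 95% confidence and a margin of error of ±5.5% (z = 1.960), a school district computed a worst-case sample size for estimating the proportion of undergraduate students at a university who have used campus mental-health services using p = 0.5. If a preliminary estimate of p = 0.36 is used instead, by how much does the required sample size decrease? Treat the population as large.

Conservative (p = 0.5): n = 1.960² × 0.25 / 0.055² ≈ 317.49 → 318.
Using p = 0.36: p(1−p) = 0.2304, so n = 1.960² × 0.2304 / 0.055² ≈ 292.60 → 293.
Reduction: 318 − 293 = 25.

25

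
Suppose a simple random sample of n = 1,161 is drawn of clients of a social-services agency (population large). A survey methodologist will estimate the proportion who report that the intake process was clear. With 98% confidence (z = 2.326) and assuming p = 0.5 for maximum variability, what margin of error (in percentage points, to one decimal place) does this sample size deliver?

SE(p̂) = √[p(1−p)/n] = √[0.2500/1161] = 0.01467.
E = z × SE = 2.326 × 0.01467 = 0.03413, or 3.4 percentage points.

3.4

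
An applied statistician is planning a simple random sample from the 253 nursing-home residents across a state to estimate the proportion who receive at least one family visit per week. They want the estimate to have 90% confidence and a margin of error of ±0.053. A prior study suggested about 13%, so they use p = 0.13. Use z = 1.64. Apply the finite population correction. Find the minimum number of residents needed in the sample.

Unadjusted: n₀ = 1.64² × 0.13 × 0.87 / 0.053² ≈ 108.29, so n₀ = 109.
Finite population correction with N = 253: n = n₀ / (1 + (n₀−1)/N) = 109 / (1 + 108/253) = 109 / 1.4269 ≈ 76.39.
Rounding up, n = 77.

77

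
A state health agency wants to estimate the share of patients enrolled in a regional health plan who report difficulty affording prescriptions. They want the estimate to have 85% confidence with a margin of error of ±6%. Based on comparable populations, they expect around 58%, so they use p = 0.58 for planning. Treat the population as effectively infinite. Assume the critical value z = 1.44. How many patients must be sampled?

With p = 0.58, p(1−p) = 0.2436.
n = z²·p(1−p)/E² = 1.44² × 0.2436 / 0.060² = 2.0736 × 0.2436 / 0.003600 ≈ 140.31.
Rounding up gives n = 141.

141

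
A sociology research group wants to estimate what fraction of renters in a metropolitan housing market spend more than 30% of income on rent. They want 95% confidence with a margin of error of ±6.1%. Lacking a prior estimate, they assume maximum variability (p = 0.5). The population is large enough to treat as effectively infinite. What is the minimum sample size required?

For 95% confidence, z = 1.960.
With p = 0.5, p(1−p) = 0.25.
n = z²·p(1−p)/E² = 1.960² × 0.2500 / 0.061² = 3.8416 × 0.2500 / 0.003721 ≈ 258.10.
Rounding up gives n = 259.

259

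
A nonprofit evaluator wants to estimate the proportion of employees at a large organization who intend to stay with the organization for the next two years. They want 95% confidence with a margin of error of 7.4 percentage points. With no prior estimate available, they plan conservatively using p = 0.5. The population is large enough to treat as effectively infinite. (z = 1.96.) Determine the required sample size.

With p = 0.5, p(1−p) = 0.25.
n = z²·p(1−p)/E² = 1.96² × 0.2500 / 0.074² = 3.8416 × 0.2500 / 0.005476 ≈ 175.38.
Rounding up gives n = 176.

176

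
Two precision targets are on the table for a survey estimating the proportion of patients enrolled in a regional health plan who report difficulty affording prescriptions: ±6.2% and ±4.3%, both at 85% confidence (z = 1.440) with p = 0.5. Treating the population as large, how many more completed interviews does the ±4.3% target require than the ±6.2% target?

146

At ±6.2%: n = 1.440² × 0.2500 / 0.062² ≈ 134.86 → 135.
At ±4.3%: n = 1.440² × 0.2500 / 0.043² ≈ 280.37 → 281.
Additional respondents: 281 − 135 = 146.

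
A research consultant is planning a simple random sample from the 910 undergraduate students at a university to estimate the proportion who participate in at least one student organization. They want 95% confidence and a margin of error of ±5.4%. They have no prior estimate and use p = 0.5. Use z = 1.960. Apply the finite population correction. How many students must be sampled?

243

Unadjusted: n₀ = 1.960² × 0.50 × 0.50 / 0.054² ≈ 329.36, so n₀ = 330.
Finite population correction with N = 910: n = n₀ / (1 + (n₀−1)/N) = 330 / (1 + 329/910) = 330 / 1.3615 ≈ 242.37.
Rounding up, n = 243.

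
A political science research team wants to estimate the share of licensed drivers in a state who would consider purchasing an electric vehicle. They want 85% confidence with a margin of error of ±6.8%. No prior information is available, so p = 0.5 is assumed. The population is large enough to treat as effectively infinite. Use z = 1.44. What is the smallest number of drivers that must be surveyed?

With p = 0.5, p(1−p) = 0.25.
n = z²·p(1−p)/E² = 1.44² × 0.2500 / 0.068² = 2.0736 × 0.2500 / 0.004624 ≈ 112.11.
Rounding up gives n = 113.

113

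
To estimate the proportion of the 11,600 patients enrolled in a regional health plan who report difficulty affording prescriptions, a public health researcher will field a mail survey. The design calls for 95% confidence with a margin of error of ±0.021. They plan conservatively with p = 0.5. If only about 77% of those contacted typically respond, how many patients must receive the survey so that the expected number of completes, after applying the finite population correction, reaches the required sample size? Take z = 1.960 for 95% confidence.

Completed interviews needed (unadjusted): n₀ = 1.960² × 0.2500 / 0.021² ≈ 2177.78 → 2178.
FPC for N = 11,600: n = 2178 / (1 + 2177/11600) = 2178 / 1.1877 ≈ 1833.84 → 1834.
At a 77% response rate, contacts needed = 1834 / 0.77 ≈ 2381.82 → 2382.

2382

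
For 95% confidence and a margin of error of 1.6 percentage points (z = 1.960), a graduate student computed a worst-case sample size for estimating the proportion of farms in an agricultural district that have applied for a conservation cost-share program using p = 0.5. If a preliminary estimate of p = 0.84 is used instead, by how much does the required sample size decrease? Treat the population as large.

1735

Conservative (p = 0.5): n = 1.960² × 0.25 / 0.016² ≈ 3751.56 → 3752.
Using p = 0.84: p(1−p) = 0.1344, so n = 1.960² × 0.1344 / 0.016² ≈ 2016.84 → 2017.
Reduction: 3752 − 2017 = 1735.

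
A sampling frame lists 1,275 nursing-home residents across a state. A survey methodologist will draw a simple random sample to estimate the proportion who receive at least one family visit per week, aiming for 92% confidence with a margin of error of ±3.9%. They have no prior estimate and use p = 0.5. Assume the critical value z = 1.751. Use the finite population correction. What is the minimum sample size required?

Unadjusted: n₀ = 1.751² × 0.50 × 0.50 / 0.039² ≈ 503.94, so n₀ = 504.
Finite population correction with N = 1,275: n = n₀ / (1 + (n₀−1)/N) = 504 / (1 + 503/1275) = 504 / 1.3945 ≈ 361.42.
Rounding up, n = 362.

362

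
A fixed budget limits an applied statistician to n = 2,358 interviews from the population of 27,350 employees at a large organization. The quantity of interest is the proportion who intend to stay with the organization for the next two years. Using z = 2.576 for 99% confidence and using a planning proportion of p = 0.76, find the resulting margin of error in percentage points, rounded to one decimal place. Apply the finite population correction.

Finite-population factor: (N−n)/(N−1) = (27350−2358)/(27350−1) = 0.9138.
SE(p̂) = √[p(1−p)/n · (N−n)/(N−1)] = √[0.1824/2358 × 0.9138] = 0.00841.
E = z × SE = 2.576 × 0.00841 = 0.02166 ≈ 2.2 percentage points.

2.2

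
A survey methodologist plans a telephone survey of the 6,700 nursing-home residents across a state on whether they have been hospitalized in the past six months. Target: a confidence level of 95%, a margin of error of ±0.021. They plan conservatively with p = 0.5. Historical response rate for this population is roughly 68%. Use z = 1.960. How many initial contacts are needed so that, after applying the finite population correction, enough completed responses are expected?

Completed interviews needed (unadjusted): n₀ = 1.960² × 0.2500 / 0.021² ≈ 2177.78 → 2178.
FPC for N = 6,700: n = 2178 / (1 + 2177/6700) = 2178 / 1.3249 ≈ 1643.87 → 1644.
At a 68% response rate, contacts needed = 1644 / 0.68 ≈ 2417.65 → 2418.

2418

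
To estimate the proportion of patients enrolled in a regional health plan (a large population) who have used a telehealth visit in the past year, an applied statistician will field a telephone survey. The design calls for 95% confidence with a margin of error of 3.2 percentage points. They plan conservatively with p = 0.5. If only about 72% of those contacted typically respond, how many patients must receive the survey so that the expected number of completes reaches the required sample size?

For 95% confidence, z = 1.960.
Completed interviews needed: n₀ = 1.960² × 0.2500 / 0.032² ≈ 937.89 → 938.
At a 72% response rate, contacts needed = 938 / 0.72 ≈ 1302.78 → 1303.

1303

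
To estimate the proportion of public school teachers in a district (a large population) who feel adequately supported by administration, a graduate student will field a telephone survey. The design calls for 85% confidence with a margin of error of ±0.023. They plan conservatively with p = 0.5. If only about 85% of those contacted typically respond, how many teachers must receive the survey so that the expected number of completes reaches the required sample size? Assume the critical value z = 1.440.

Completed interviews needed: n₀ = 1.440² × 0.2500 / 0.023² ≈ 979.96 → 980.
At an 85% response rate, contacts needed = 980 / 0.85 ≈ 1152.94 → 1153.

1153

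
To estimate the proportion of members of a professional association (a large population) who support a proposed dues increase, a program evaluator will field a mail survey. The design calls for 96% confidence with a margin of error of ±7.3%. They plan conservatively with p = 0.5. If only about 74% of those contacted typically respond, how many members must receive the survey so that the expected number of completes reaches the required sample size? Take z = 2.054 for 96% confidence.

268

Completed interviews needed: n₀ = 2.054² × 0.2500 / 0.073² ≈ 197.92 → 198.
At a 74% response rate, contacts needed = 198 / 0.74 ≈ 267.57 → 268.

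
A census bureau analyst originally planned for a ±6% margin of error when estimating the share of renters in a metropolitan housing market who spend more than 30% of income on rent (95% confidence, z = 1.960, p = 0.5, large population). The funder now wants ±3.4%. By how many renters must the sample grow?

564

At ±6%: n = 1.960² × 0.2500 / 0.060² ≈ 266.78 → 267.
At ±3.4%: n = 1.960² × 0.2500 / 0.034² ≈ 830.80 → 831.
Additional respondents: 831 − 267 = 564.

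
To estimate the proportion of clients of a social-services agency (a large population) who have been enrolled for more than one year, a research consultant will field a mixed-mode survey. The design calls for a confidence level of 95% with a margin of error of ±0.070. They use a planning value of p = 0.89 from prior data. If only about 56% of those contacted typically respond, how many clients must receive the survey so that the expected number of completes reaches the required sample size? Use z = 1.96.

Completed interviews needed: n₀ = 1.96² × 0.0979 / 0.070² ≈ 76.75 → 77.
At a 56% response rate, contacts needed = 77 / 0.56 ≈ 137.50 → 138.

138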